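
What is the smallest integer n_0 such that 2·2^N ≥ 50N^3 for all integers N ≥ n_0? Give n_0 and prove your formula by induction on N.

n_0 = 17

At N = 16: 131072 < 204800, so the inequality fails and n_0 ≥ 17. We prove 2·2^N ≥ 50N^3 for all N ≥ 17.
For the base case N = 17: 2·2^N = 262144 and 50N^3 = 245650, so 262144 ≥ 245650.
For the inductive step, assume it holds for an arbitrary r ≥ 17, so 2·2^r ≥ 50r^3.
Then 2·2^(r + 1) = 2·(2·2^r) ≥ 2·(50r^3).
Also, for r ≥ 17 we have 2·(50r^3) ≥ 50(r+1)^3, since 2 ≥ (1 + 1/r)^3 for all r ≥ 17.
Combining, 2·2^(r + 1) ≥ 50(r+1)^3.
By the principle of mathematical induction, the result holds for all N ≥ 17.
Hence the smallest such n_0 is 17.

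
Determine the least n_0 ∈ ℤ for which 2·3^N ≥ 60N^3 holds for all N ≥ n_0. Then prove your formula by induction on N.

At N = 9: 39366 < 43740, so the inequality fails and n_0 ≥ 10. We prove 2·3^N ≥ 60N^3 for all N ≥ 10.
Base case (N = 10): 2·3^N = 118098 and 60N^3 = 60000, so 118098 ≥ 60000.
For the inductive step, assume it holds for an arbitrary p ≥ 10, so 2·3^p ≥ 60p^3.
Then 2·3^(p + 1) = 3·(2·3^p) ≥ 3·(60p^3).
Also, for p ≥ 10 we have 3·(60p^3) ≥ 60(p+1)^3, since 3 ≥ (1 + 1/p)^3 for all p ≥ 10.
Combining, 2·3^(p + 1) ≥ 60(p+1)^3.
By the principle of mathematical induction, the result holds for all N ≥ 10.
Hence the smallest such n_0 is 10.

n_0 = 10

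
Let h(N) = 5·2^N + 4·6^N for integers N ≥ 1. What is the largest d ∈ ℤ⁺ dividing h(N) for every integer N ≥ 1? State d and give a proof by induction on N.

d = 2

Computing the first values: h(1) = 34 and h(2) = 164; gcd(34, 164) = 2, so d ≤ 2.
We prove 2 | 5·2^N + 4·6^N for all N ≥ 1 by induction on N.
For the base case N = 1: h(1) = 34 = 2·(17), so 2 | h(1).
For the inductive step, assume it holds for an arbitrary r ≥ 1, i.e. 2 | h(r). Then
h(r+1) − 6·h(r) = (5·2^(r+1) + 4·6^(r+1)) − 6·(5·2^r + 4·6^r) = (5)·2^r·(2 − 6) = (-20)·2^r. Since 2 | h(r) by the inductive hypothesis, 2 | 6·h(r); and 2 | -20 since -20 = 2·-10. Therefore 2 | h(r+1).
By the principle of mathematical induction, the result holds for all N ≥ 1.
Therefore the largest such d is 2.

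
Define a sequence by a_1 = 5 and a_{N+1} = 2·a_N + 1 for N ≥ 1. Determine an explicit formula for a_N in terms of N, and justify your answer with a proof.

Computing the first terms: a_1 = 5, a_2 = 11, a_3 = 23. This suggests a_N = 3·2^N - 1.
Base step (N = 1): the formula gives 5 = 5 = a_1.
For the inductive step, assume it holds for an arbitrary i ≥ 1, so a_i = 3·2^i - 1.
Then a_{i+1} = 2·a_i + 1 = 2·(3·2^i - 1) + 1 = 3·2^(i + 1) - 1,
which is the claimed formula at N = i+1.
By the principle of mathematical induction, the result holds for all N ≥ 1.

a_N = 3·2^N - 1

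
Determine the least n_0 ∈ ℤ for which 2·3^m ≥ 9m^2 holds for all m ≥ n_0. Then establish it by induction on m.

n_0 = 4

At m = 3: 54 < 81, so the inequality fails and n_0 ≥ 4. We prove 2·3^m ≥ 9m^2 for all m ≥ 4.
When m = 4: 2·3^m = 162 and 9m^2 = 144, so 162 ≥ 144.
Suppose the result is true for m = j, so 2·3^j ≥ 9j^2.
Then 2·3^(j + 1) = 3·(2·3^j) ≥ 3·(9j^2).
Also, for j ≥ 4 we have 3·(9j^2) ≥ 9(j+1)^2, since 3 ≥ (1 + 1/j)^2 for all j ≥ 4.
Combining, 2·3^(j + 1) ≥ 9(j+1)^2.
By the principle of mathematical induction, the result holds for all m ≥ 4.
Hence the smallest such n_0 is 4.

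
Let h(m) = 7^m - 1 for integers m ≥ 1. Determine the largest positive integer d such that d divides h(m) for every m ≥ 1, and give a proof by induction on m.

Computing the first values: h(1) = 6 and h(2) = 48; gcd(6, 48) = 6, so d ≤ 6.
We prove 6 | 7^m - 1 for all m ≥ 1 by induction on m.
For the base case m = 1: h(1) = 6 = 6·(1), so 6 | h(1).
Inductive step: assume the claim holds for m = j, i.e. 6 | h(j). Then
7^{j+1} − 1^{j+1} = 7·7^j − 1·1^j = 7·(7^j − 1^j) + (6)·1^j. The first term is divisible by 6 by the inductive hypothesis, and the second term (6)·1^j is divisible by 6 since 6 | 6. Hence 6 | h(j+1).
By induction, the statement is established for all m ≥ 1.
Therefore the largest such d is 6.

d = 6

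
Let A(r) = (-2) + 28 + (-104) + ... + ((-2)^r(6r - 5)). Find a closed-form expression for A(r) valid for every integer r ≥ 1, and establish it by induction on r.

We claim A(r) = 2(-2)^r(2r - 1) + 2 for all r ≥ 1.
When r = 1: A(1) = -2, and the closed form gives -2. They agree.
For the inductive step, assume it holds for an arbitrary j ≥ 1, so A(j) = 2(-2)^j(2j - 1) + 2.
Then A(j+1) = A(j) + ((-2)^(j + 1)(6j + 1)) = (2(-2)^j(2j - 1) + 2) + ((-2)^(j + 1)(6j + 1)).
Simplifying, A(j+1) = -8(-2)^j·j - 4(-2)^j + 2 = 2(-2)^(j+1)(2(j+1) - 1) + 2,
which is the closed form with r = j+1.
This completes the induction.

A(r) = 2(-2)^r(2r - 1) + 2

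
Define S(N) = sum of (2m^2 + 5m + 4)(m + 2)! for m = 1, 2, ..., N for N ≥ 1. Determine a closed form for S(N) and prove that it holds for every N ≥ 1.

S(N) = (2N + 1)(N + 3)! - 6

We claim S(N) = (2N + 1)(N + 3)! - 6 for all N ≥ 1.
Base step (N = 1): S(1) = 66, and the closed form gives 66. They agree.
Inductive step: assume the claim holds for N = m, so S(m) = (2m + 1)(m + 3)! - 6.
Then S(m+1) = S(m) + ((2m^2 + 9m + 11)(m + 3)!) = ((2m + 1)(m + 3)! - 6) + ((2m^2 + 9m + 11)(m + 3)!).
Simplifying, S(m+1) = (2(m+1) + 1)((m+1) + 3)! - 6,
which is the closed form with N = m+1.
By the principle of mathematical induction, the result holds for all N ≥ 1.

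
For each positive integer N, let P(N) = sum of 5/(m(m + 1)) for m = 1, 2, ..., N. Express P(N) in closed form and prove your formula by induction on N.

P(N) = 5N/(N + 1)

We claim P(N) = 5N/(N + 1) for all N ≥ 1.
Base case (N = 1): P(1) = 5/2, and the closed form gives 5/2. They agree.
Inductive step: assume the claim holds for N = m, so P(m) = 5m/(m + 1).
Then P(m+1) = P(m) + (5/((m + 1)(m + 2))) = (5m/(m + 1)) + (5/((m + 1)(m + 2))).
Simplifying, P(m+1) = 5(m + 1)/(m + 2) = 5(m+1)/((m+1) + 1),
which is the closed form with N = m+1.
This completes the induction.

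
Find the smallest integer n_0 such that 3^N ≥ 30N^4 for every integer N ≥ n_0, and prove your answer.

n_0 = 13

At N = 12: 531441 < 622080, so the inequality fails and n_0 ≥ 13. We prove 3^N ≥ 30N^4 for all N ≥ 13.
Base step (N = 13): 3^N = 1594323 and 30N^4 = 856830, so 1594323 ≥ 856830.
For the inductive step, assume it holds for an arbitrary k ≥ 13, so 3^k ≥ 30k^4.
Then 3^(k + 1) = 3·(3^k) ≥ 3·(30k^4).
Also, for k ≥ 13 we have 3·(30k^4) ≥ 30(k+1)^4, since 3 ≥ (1 + 1/k)^4 for all k ≥ 13.
Combining, 3^(k + 1) ≥ 30(k+1)^4.
This completes the induction.
Hence the smallest such n_0 is 13.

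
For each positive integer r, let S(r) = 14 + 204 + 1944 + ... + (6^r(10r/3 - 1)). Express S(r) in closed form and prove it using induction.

We claim S(r) = 2·6^r(2r - 1) + 2 for all r ≥ 1.
When r = 1: S(1) = 14, and the closed form gives 14. They agree.
Inductive step: assume the claim holds for r = j, so S(j) = 2·6^j(2j - 1) + 2.
Then S(j+1) = S(j) + (6^j(20j + 14)) = (2·6^j(2j - 1) + 2) + (6^j(20j + 14)).
Simplifying, S(j+1) = 24·6^j·j + 12·6^j + 2 = 2·6^(j+1)(2(j+1) - 1) + 2,
which is the closed form with r = j+1.
By the principle of mathematical induction, the result holds for all r ≥ 1.

S(r) = 2·6^r(2r - 1) + 2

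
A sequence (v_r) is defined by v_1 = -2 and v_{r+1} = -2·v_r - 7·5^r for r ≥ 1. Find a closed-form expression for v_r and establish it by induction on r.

Computing the first terms: v_1 = -2, v_2 = -31, v_3 = -113. This suggests v_r = 3(-2)^(r - 1) - 5^r.
When r = 1: the formula gives -2 = -2 = v_1.
Inductive step: assume the claim holds for r = k, so v_k = 3(-2)^(k - 1) - 5^k.
Then v_{k+1} = -2·v_k - 7·5^k = -2·(3(-2)^(k - 1) - 5^k) - 7·5^k = 3(-2)^k - 5^(k + 1) = 3(-2)^((k+1) - 1) - 5^(k+1),
which is the claimed formula at r = k+1.
By induction, the statement is established for all r ≥ 1.

v_r = 3(-2)^(r - 1) - 5^r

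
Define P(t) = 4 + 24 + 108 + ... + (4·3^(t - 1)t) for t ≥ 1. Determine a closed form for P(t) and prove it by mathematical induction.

We claim P(t) = 3^t(2t - 1) + 1 for all t ≥ 1.
Base step (t = 1): P(1) = 4, and the closed form gives 4. They agree.
For the inductive step, assume it holds for an arbitrary p ≥ 1, so P(p) = 3^p(2p - 1) + 1.
Then P(p+1) = P(p) + (4·3^p(p + 1)) = (3^p(2p - 1) + 1) + (4·3^p(p + 1)).
Simplifying, P(p+1) = 6·3^p·p + 3·3^p + 1 = 3^(p+1)(2(p+1) - 1) + 1,
which is the closed form with t = p+1.
By the principle of mathematical induction, the result holds for all t ≥ 1.

P(t) = 3^t(2t - 1) + 1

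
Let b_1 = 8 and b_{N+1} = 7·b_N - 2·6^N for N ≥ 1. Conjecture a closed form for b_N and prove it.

b_N = 2·6^N - 4·7^(N - 1)

Computing the first terms: b_1 = 8, b_2 = 44, b_3 = 236. This suggests b_N = 2·6^N - 4·7^(N - 1).
For the base case N = 1: the formula gives 8 = 8 = b_1.
Inductive step: suppose the statement holds for some i ≥ 1, so b_i = 2·6^i - 4·7^(i - 1).
Then b_{i+1} = 7·b_i - 2·6^i = 7·(2·6^i - 4·7^(i - 1)) - 2·6^i = 2·6^(i + 1) - 4·7^i = 2·6^(i+1) - 4·7^((i+1) - 1),
which is the claimed formula at N = i+1.
This completes the induction.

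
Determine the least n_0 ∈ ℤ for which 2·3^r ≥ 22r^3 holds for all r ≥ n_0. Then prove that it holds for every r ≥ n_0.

At r = 7: 4374 < 7546, so the inequality fails and n_0 ≥ 8. We prove 2·3^r ≥ 22r^3 for all r ≥ 8.
When r = 8: 2·3^r = 13122 and 22r^3 = 11264, so 13122 ≥ 11264.
Suppose the result is true for r = m, so 2·3^m ≥ 22m^3.
Then 2·3^(m + 1) = 3·(2·3^m) ≥ 3·(22m^3).
Also, for m ≥ 8 we have 3·(22m^3) ≥ 22(m+1)^3, since 3 ≥ (1 + 1/m)^3 for all m ≥ 8.
Combining, 2·3^(m + 1) ≥ 22(m+1)^3.
By the principle of mathematical induction, the result holds for all r ≥ 8.
Hence the smallest such n_0 is 8.

n_0 = 8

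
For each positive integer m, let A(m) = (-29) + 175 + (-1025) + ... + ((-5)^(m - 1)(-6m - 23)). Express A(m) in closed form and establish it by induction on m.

A(m) = (-5)^m(m + 4) - 4

We claim A(m) = (-5)^m(m + 4) - 4 for all m ≥ 1.
When m = 1: A(1) = -29, and the closed form gives -29. They agree.
Suppose the result is true for m = p, so A(p) = (-5)^p(p + 4) - 4.
Then A(p+1) = A(p) + ((-5)^p(-6p - 29)) = ((-5)^p(p + 4) - 4) + ((-5)^p(-6p - 29)).
Simplifying, A(p+1) = -5(-5)^p·p - 25(-5)^p - 4 = (-5)^(p+1)((p+1) + 4) - 4,
which is the closed form with m = p+1.
By induction, the statement is established for all m ≥ 1.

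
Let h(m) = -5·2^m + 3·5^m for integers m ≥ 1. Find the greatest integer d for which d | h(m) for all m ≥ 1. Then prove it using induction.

Computing the first values: h(1) = 5 and h(2) = 55; gcd(5, 55) = 5, so d ≤ 5.
We prove 5 | -5·2^m + 3·5^m for all m ≥ 1 by induction on m.
For the base case m = 1: h(1) = 5 = 5·(1), so 5 | h(1).
Inductive step: assume the claim holds for m = j, i.e. 5 | h(j). Then
h(j+1) − 5·h(j) = (-5·2^(j+1) + 3·5^(j+1)) − 5·(-5·2^j + 3·5^j) = (-5)·2^j·(2 − 5) = (15)·2^j. Since 5 | h(j) by the inductive hypothesis, 5 | 5·h(j); and 5 | 15 since 15 = 5·3. Therefore 5 | h(j+1).
Hence, by induction on m, the claim holds for every m ≥ 1.
Therefore the largest such d is 5.

d = 5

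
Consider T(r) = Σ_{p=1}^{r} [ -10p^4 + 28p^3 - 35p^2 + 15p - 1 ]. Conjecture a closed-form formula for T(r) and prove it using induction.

T(r) = -r(2r^4 - 2r^3 + r^2 + 3r - 1)

We claim T(r) = -r(2r^4 - 2r^3 + r^2 + 3r - 1) for all r ≥ 1.
Base case (r = 1): T(1) = -3, and the closed form gives -3. They agree.
For the inductive step, assume it holds for an arbitrary p ≥ 1, so T(p) = p(-2p^4 + 2p^3 - p^2 - 3p + 1).
Then T(p+1) = T(p) + (-10p^4 - 12p^3 - 11p^2 - 11p - 3) = (p(-2p^4 + 2p^3 - p^2 - 3p + 1)) + (-10p^4 - 12p^3 - 11p^2 - 11p - 3).
Simplifying, T(p+1) = -(p + 1)(2p^4 + 6p^3 + 7p^2 + 7p + 3) = -(p+1)(2(p+1)^4 - 2(p+1)^3 + (p+1)^2 + 3(p+1) - 1),
which is the closed form with r = p+1.
By the principle of mathematical induction, the result holds for all r ≥ 1.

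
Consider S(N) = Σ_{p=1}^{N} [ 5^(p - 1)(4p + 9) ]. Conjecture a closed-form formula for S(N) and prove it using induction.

S(N) = 5^N(N + 2) - 2

We claim S(N) = 5^N(N + 2) - 2 for all N ≥ 1.
Base step (N = 1): S(1) = 13, and the closed form gives 13. They agree.
For the inductive step, assume it holds for an arbitrary p ≥ 1, so S(p) = 5^p(p + 2) - 2.
Then S(p+1) = S(p) + (5^p(4p + 13)) = (5^p(p + 2) - 2) + (5^p(4p + 13)).
Simplifying, S(p+1) = 5·5^p·p + 15·5^p - 2 = 5^(p+1)((p+1) + 2) - 2,
which is the closed form with N = p+1.
Hence, by induction on N, the claim holds for every N ≥ 1.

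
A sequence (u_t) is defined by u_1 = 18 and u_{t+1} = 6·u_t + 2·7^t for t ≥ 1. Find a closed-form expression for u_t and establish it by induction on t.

Computing the first terms: u_1 = 18, u_2 = 122, u_3 = 830. This suggests u_t = 4·6^(t - 1) + 2·7^t.
For the base case t = 1: the formula gives 18 = 18 = u_1.
Suppose the result is true for t = m, so u_m = 4·6^(m - 1) + 2·7^m.
Then u_{m+1} = 6·u_m + 2·7^m = 6·(4·6^(m - 1) + 2·7^m) + 2·7^m = 4·6^m + 2·7^(m + 1) = 4·6^((m+1) - 1) + 2·7^(m+1),
which is the claimed formula at t = m+1.
By the principle of mathematical induction, the result holds for all t ≥ 1.

u_t = 4·6^(t - 1) + 2·7^t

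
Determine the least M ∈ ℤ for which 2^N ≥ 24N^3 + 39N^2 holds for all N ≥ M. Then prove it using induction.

M = 17

At N = 16: 65536 < 108288, so the inequality fails and M ≥ 17. We prove 2^N ≥ 24N^3 + 39N^2 for all N ≥ 17.
For the base case N = 17: 2^N = 131072 and 24N^3 + 39N^2 = 129183, so 131072 ≥ 129183.
Suppose the result is true for N = i, so 2^i ≥ 24i^3 + 39i^2.
Then 2^(i + 1) = 2·(2^i) ≥ 2·(24i^3 + 39i^2).
Also, for i ≥ 17 we have 2·(24i^3 + 39i^2) ≥ 24(i+1)^3 + 39(i+1)^2, since 2·(24i^3 + 39i^2) − (24(i+1)^3 + 39(i+1)^2) = 24i^3 - 33i^2 - 150i - 63, which is nonnegative for all i ≥ 17.
Combining, 2^(i + 1) ≥ 24(i+1)^3 + 39(i+1)^2.
This completes the induction.
Hence the smallest such M is 17.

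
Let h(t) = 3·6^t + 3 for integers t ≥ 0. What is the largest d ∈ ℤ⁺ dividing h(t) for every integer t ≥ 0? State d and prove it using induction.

Computing the first values: h(0) = 6 and h(1) = 21; gcd(6, 21) = 3, so d ≤ 3.
We prove 3 | 3·6^t + 3 for all t ≥ 0 by induction on t.
When t = 0: h(0) = 6 = 3·(2), so 3 | h(0).
Inductive step: suppose the statement holds for some j ≥ 0, i.e. 3 | h(j). Then
h(j+1) = 3·6^(j+1) + 3 = 6·(3·6^j + 3) - 15 = 6·h(j) - 15. The first term is divisible by 3 by the inductive hypothesis, and -15 is divisible by 3. Hence 3 | h(j+1).
By induction, the statement is established for all t ≥ 0.
Therefore the largest such d is 3.

d = 3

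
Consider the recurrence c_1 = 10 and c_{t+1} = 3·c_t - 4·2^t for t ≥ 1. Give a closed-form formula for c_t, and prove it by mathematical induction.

Computing the first terms: c_1 = 10, c_2 = 22, c_3 = 50. This suggests c_t = 2^(t + 2) + 2·3^(t - 1).
Base case (t = 1): the formula gives 10 = 10 = c_1.
Inductive step: suppose the statement holds for some k ≥ 1, so c_k = 2^(k + 2) + 2·3^(k - 1).
Then c_{k+1} = 3·c_k - 4·2^k = 3·(2^(k + 2) + 2·3^(k - 1)) - 4·2^k = 2^(k + 3) + 2·3^k = 2^((k+1) + 2) + 2·3^((k+1) - 1),
which is the claimed formula at t = k+1.
Hence, by induction on t, the claim holds for every t ≥ 1.

c_t = 2^(t + 2) + 2·3^(t - 1)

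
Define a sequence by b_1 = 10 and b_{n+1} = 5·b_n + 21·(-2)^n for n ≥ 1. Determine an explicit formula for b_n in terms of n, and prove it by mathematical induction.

b_n = -3(-2)^n + 4·5^(n - 1)

Computing the first terms: b_1 = 10, b_2 = 8, b_3 = 124. This suggests b_n = -3(-2)^n + 4·5^(n - 1).
Base case (n = 1): the formula gives 10 = 10 = b_1.
Inductive step: suppose the statement holds for some j ≥ 1, so b_j = -3(-2)^j + 4·5^(j - 1).
Then b_{j+1} = 5·b_j + 21·(-2)^j = 5·(-3(-2)^j + 4·5^(j - 1)) + 21·(-2)^j = -3(-2)^(j + 1) + 4·5^j = -3(-2)^(j+1) + 4·5^((j+1) - 1),
which is the claimed formula at n = j+1.
By the principle of mathematical induction, the result holds for all n ≥ 1.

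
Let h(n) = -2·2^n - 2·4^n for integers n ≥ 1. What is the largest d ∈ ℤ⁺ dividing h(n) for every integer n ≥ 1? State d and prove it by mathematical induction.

d = 4

Computing the first values: h(1) = -12 and h(2) = -40; gcd(-12, -40) = 4, so d ≤ 4.
We prove 4 | -2·2^n - 2·4^n for all n ≥ 1 by induction on n.
Base step (n = 1): h(1) = -12 = 4·(-3), so 4 | h(1).
Suppose the result is true for n = m, i.e. 4 | h(m). Then
h(m+1) − 4·h(m) = (-2·2^(m+1) - 2·4^(m+1)) − 4·(-2·2^m - 2·4^m) = (-2)·2^m·(2 − 4) = (4)·2^m. Since 4 | h(m) by the inductive hypothesis, 4 | 4·h(m); and 4 | 4 since 4 = 4·1. Therefore 4 | h(m+1).
By the principle of mathematical induction, the result holds for all n ≥ 1.
Therefore the largest such d is 4.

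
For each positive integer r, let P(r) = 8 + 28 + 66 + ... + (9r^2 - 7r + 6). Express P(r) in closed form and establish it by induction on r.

P(r) = r(3r^2 + r + 4)

We claim P(r) = r(3r^2 + r + 4) for all r ≥ 1.
Base step (r = 1): P(1) = 8, and the closed form gives 8. They agree.
Inductive step: assume the claim holds for r = i, so P(i) = i(3i^2 + i + 4).
Then P(i+1) = P(i) + (9i^2 + 11i + 8) = (i(3i^2 + i + 4)) + (9i^2 + 11i + 8).
Simplifying, P(i+1) = (i + 1)(3i^2 + 7i + 8) = (i+1)(3(i+1)^2 + (i+1) + 4),
which is the closed form with r = i+1.
By induction, the statement is established for all r ≥ 1.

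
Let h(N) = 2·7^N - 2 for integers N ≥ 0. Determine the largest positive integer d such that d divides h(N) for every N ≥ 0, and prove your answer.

Computing the first values: h(0) = 0 and h(1) = 12; gcd(0, 12) = 12, so d ≤ 12.
We prove 12 | 2·7^N - 2 for all N ≥ 0 by induction on N.
When N = 0: h(0) = 0 = 12·(0), so 12 | h(0).
For the inductive step, assume it holds for an arbitrary m ≥ 0, i.e. 12 | h(m). Then
h(m+1) = 2·7^(m+1) - 2 = 7·(2·7^m - 2) + 12 = 7·h(m) + 12. The first term is divisible by 12 by the inductive hypothesis, and 12 is divisible by 12. Hence 12 | h(m+1).
This completes the induction.
Therefore the largest such d is 12.

d = 12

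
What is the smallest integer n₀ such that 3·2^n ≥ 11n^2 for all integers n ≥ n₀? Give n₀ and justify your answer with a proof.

n₀ = 8

At n = 7: 384 < 539, so the inequality fails and n₀ ≥ 8. We prove 3·2^n ≥ 11n^2 for all n ≥ 8.
Base step (n = 8): 3·2^n = 768 and 11n^2 = 704, so 768 ≥ 704.
For the inductive step, assume it holds for an arbitrary k ≥ 8, so 3·2^k ≥ 11k^2.
Then 3·2^(k + 1) = 2·(3·2^k) ≥ 2·(11k^2).
Also, for k ≥ 8 we have 2·(11k^2) ≥ 11(k+1)^2, since 2 ≥ (1 + 1/k)^2 for all k ≥ 8.
Combining, 3·2^(k + 1) ≥ 11(k+1)^2.
This completes the induction.
Hence the smallest such n₀ is 8.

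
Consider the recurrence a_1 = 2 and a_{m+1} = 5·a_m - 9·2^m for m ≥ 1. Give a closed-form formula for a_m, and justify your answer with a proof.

a_m = 3·2^m - 4·5^(m - 1)

Computing the first terms: a_1 = 2, a_2 = -8, a_3 = -76. This suggests a_m = 3·2^m - 4·5^(m - 1).
Base case (m = 1): the formula gives 2 = 2 = a_1.
Inductive step: suppose the statement holds for some k ≥ 1, so a_k = 3·2^k - 4·5^(k - 1).
Then a_{k+1} = 5·a_k - 9·2^k = 5·(3·2^k - 4·5^(k - 1)) - 9·2^k = 3·2^(k + 1) - 4·5^k = 3·2^(k+1) - 4·5^((k+1) - 1),
which is the claimed formula at m = k+1.
Hence, by induction on m, the claim holds for every m ≥ 1.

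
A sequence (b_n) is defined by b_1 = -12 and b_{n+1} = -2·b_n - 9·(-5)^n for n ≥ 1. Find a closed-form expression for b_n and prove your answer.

b_n = 3(-2)^(n - 1) + 3(-5)^n

Computing the first terms: b_1 = -12, b_2 = 69, b_3 = -363. This suggests b_n = 3(-2)^(n - 1) + 3(-5)^n.
When n = 1: the formula gives -12 = -12 = b_1.
For the inductive step, assume it holds for an arbitrary j ≥ 1, so b_j = 3(-2)^(j - 1) + 3(-5)^j.
Then b_{j+1} = -2·b_j - 9·(-5)^j = -2·(3(-2)^(j - 1) + 3(-5)^j) - 9·(-5)^j = 3(-2)^j + 3(-5)^(j + 1) = 3(-2)^((j+1) - 1) + 3(-5)^(j+1),
which is the claimed formula at n = j+1.
This completes the induction.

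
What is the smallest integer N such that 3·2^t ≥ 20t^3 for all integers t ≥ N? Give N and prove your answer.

At t = 14: 49152 < 54880, so the inequality fails and N ≥ 15. We prove 3·2^t ≥ 20t^3 for all t ≥ 15.
For the base case t = 15: 3·2^t = 98304 and 20t^3 = 67500, so 98304 ≥ 67500.
Suppose the result is true for t = r, so 3·2^r ≥ 20r^3.
Then 3·2^(r + 1) = 2·(3·2^r) ≥ 2·(20r^3).
Also, for r ≥ 15 we have 2·(20r^3) ≥ 20(r+1)^3, since 2 ≥ (1 + 1/r)^3 for all r ≥ 15.
Combining, 3·2^(r + 1) ≥ 20(r+1)^3.
By induction, the statement is established for all t ≥ 15.
Hence the smallest such N is 15.

N = 15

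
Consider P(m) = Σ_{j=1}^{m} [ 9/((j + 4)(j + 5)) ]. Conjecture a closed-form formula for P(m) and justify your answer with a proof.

We claim P(m) = 9m/(5(m + 5)) for all m ≥ 1.
For the base case m = 1: P(1) = 3/10, and the closed form gives 3/10. They agree.
Suppose the result is true for m = j, so P(j) = 9j/(5(j + 5)).
Then P(j+1) = P(j) + (9/((j + 5)(j + 6))) = (9j/(5(j + 5))) + (9/((j + 5)(j + 6))).
Simplifying, P(j+1) = 9(j + 1)/(5(j + 6)) = 9(j+1)/(5((j+1) + 5)),
which is the closed form with m = j+1.
Hence, by induction on m, the claim holds for every m ≥ 1.

P(m) = 9m/(5(m + 5))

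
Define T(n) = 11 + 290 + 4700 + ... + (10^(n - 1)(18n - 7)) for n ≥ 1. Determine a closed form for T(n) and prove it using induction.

T(n) = 10^n(2n - 1) + 1

We claim T(n) = 10^n(2n - 1) + 1 for all n ≥ 1.
When n = 1: T(1) = 11, and the closed form gives 11. They agree.
Suppose the result is true for n = p, so T(p) = 10^p(2p - 1) + 1.
Then T(p+1) = T(p) + (10^p(18p + 11)) = (10^p(2p - 1) + 1) + (10^p(18p + 11)).
Simplifying, T(p+1) = 20·10^p·p + 10·10^p + 1 = 10^(p+1)(2(p+1) - 1) + 1,
which is the closed form with n = p+1.
This completes the induction.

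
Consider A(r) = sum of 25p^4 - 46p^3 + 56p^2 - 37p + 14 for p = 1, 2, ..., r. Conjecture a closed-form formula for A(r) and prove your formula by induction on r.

We claim A(r) = r(5r^4 + r^3 + 4r^2 - 2r + 4) for all r ≥ 1.
When r = 1: A(1) = 12, and the closed form gives 12. They agree.
Inductive step: assume the claim holds for r = p, so A(p) = p(5p^4 + p^3 + 4p^2 - 2p + 4).
Then A(p+1) = A(p) + (25p^4 + 54p^3 + 68p^2 + 37p + 12) = (p(5p^4 + p^3 + 4p^2 - 2p + 4)) + (25p^4 + 54p^3 + 68p^2 + 37p + 12).
Simplifying, A(p+1) = (p + 1)(5p^4 + 21p^3 + 37p^2 + 29p + 12) = (p+1)(5(p+1)^4 + (p+1)^3 + 4(p+1)^2 - 2(p+1) + 4),
which is the closed form with r = p+1.
By induction, the statement is established for all r ≥ 1.

A(r) = r(5r^4 + r^3 + 4r^2 - 2r + 4)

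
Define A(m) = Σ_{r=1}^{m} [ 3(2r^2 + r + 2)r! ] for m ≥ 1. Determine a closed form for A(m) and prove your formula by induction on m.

A(m) = (6m + 3)(m + 1)! - 3

We claim A(m) = (6m + 3)(m + 1)! - 3 for all m ≥ 1.
Base case (m = 1): A(1) = 15, and the closed form gives 15. They agree.
For the inductive step, assume it holds for an arbitrary r ≥ 1, so A(r) = (6r + 3)(r + 1)! - 3.
Then A(r+1) = A(r) + (3(2r^2 + 5r + 5)(r + 1)!) = ((6r + 3)(r + 1)! - 3) + (3(2r^2 + 5r + 5)(r + 1)!).
Simplifying, A(r+1) = (6(r+1) + 3)((r+1) + 1)! - 3,
which is the closed form with m = r+1.
Hence, by induction on m, the claim holds for every m ≥ 1.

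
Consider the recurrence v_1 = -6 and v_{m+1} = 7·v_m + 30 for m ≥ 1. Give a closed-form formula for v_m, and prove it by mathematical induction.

v_m = -7^(m - 1) - 5

Computing the first terms: v_1 = -6, v_2 = -12, v_3 = -54. This suggests v_m = -7^(m - 1) - 5.
Base step (m = 1): the formula gives -6 = -6 = v_1.
Inductive step: assume the claim holds for m = r, so v_r = -7^(r - 1) - 5.
Then v_{r+1} = 7·v_r + 30 = 7·(-7^(r - 1) - 5) + 30 = -7^r - 5 = -7^((r+1) - 1) - 5,
which is the claimed formula at m = r+1.
By the principle of mathematical induction, the result holds for all m ≥ 1.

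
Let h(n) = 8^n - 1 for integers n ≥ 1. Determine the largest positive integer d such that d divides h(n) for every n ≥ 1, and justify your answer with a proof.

d = 7

Computing the first values: h(1) = 7 and h(2) = 63; gcd(7, 63) = 7, so d ≤ 7.
We prove 7 | 8^n - 1 for all n ≥ 1 by induction on n.
For the base case n = 1: h(1) = 7 = 7·(1), so 7 | h(1).
For the inductive step, assume it holds for an arbitrary i ≥ 1, i.e. 7 | h(i). Then
8^{i+1} − 1^{i+1} = 8·8^i − 1·1^i = 8·(8^i − 1^i) + (7)·1^i. The first term is divisible by 7 by the inductive hypothesis, and the second term (7)·1^i is divisible by 7 since 7 | 7. Hence 7 | h(i+1).
Hence, by induction on n, the claim holds for every n ≥ 1.
Therefore the largest such d is 7.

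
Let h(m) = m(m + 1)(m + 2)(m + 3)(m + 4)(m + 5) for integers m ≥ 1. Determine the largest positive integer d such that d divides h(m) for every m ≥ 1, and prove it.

Computing the first values: h(1) = 720 and h(2) = 5040; gcd(720, 5040) = 720, so d ≤ 720.
We prove 720 | m(m + 1)(m + 2)(m + 3)(m + 4)(m + 5) for all m ≥ 1 by induction on m.
Base step (m = 1): h(1) = 720 = 720·(1), so 720 | h(1).
Inductive step: suppose the statement holds for some r ≥ 1, i.e. 720 | h(r). Then
h(r+1) − h(r) = (r+1)·(r+2)·(r+3)·(r+4)·(r+5)·(r+6) − r·(r+1)·(r+2)·(r+3)·(r+4)·(r+5) = (r+1)·(r+2)·(r+3)·(r+4)·(r+5)·[(r+6) − r] = 6·(r+1)·(r+2)·(r+3)·(r+4)·(r+5). The product of 5 consecutive integers is divisible by (5)! = 120, so h(r+1) − h(r) is divisible by 6·120 = 720. By the inductive hypothesis 720 | h(r), hence 720 | h(r+1).
This completes the induction.
Therefore the largest such d is 720.

d = 720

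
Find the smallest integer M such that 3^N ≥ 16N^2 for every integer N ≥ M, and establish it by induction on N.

M = 6

At N = 5: 243 < 400, so the inequality fails and M ≥ 6. We prove 3^N ≥ 16N^2 for all N ≥ 6.
For the base case N = 6: 3^N = 729 and 16N^2 = 576, so 729 ≥ 576.
Suppose the result is true for N = r, so 3^r ≥ 16r^2.
Then 3^(r + 1) = 3·(3^r) ≥ 3·(16r^2).
Also, for r ≥ 6 we have 3·(16r^2) ≥ 16(r+1)^2, since 3 ≥ (1 + 1/r)^2 for all r ≥ 6.
Combining, 3^(r + 1) ≥ 16(r+1)^2.
By induction, the statement is established for all N ≥ 6.
Hence the smallest such M is 6.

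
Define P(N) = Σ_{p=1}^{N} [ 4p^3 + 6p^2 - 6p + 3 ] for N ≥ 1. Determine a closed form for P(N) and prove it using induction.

P(N) = N(N^3 + 4N^2 + N + 1)

We claim P(N) = N(N^3 + 4N^2 + N + 1) for all N ≥ 1.
When N = 1: P(1) = 7, and the closed form gives 7. They agree.
Suppose the result is true for N = p, so P(p) = p(p^3 + 4p^2 + p + 1).
Then P(p+1) = P(p) + (4p^3 + 18p^2 + 18p + 7) = (p(p^3 + 4p^2 + p + 1)) + (4p^3 + 18p^2 + 18p + 7).
Simplifying, P(p+1) = (p + 1)(p^3 + 7p^2 + 12p + 7) = (p+1)((p+1)^3 + 4(p+1)^2 + (p+1) + 1),
which is the closed form with N = p+1.
By the principle of mathematical induction, the result holds for all N ≥ 1.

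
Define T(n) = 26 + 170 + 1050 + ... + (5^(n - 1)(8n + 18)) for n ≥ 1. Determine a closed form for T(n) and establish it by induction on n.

We claim T(n) = 2·5^n(n + 2) - 4 for all n ≥ 1.
Base case (n = 1): T(1) = 26, and the closed form gives 26. They agree.
Inductive step: assume the claim holds for n = p, so T(p) = 2·5^p(p + 2) - 4.
Then T(p+1) = T(p) + (5^p(8p + 26)) = (2·5^p(p + 2) - 4) + (5^p(8p + 26)).
Simplifying, T(p+1) = 10·5^p·p + 30·5^p - 4 = 2·5^(p+1)((p+1) + 2) - 4,
which is the closed form with n = p+1.
This completes the induction.

T(n) = 2·5^n(n + 2) - 4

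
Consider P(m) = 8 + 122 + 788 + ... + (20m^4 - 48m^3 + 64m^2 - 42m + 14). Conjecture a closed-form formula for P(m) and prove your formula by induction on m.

P(m) = m(4m^4 - 2m^3 + 4m^2 - m + 3)

We claim P(m) = m(4m^4 - 2m^3 + 4m^2 - m + 3) for all m ≥ 1.
Base step (m = 1): P(1) = 8, and the closed form gives 8. They agree.
Suppose the result is true for m = j, so P(j) = j(4j^4 - 2j^3 + 4j^2 - j + 3).
Then P(j+1) = P(j) + (20j^4 + 32j^3 + 40j^2 + 22j + 8) = (j(4j^4 - 2j^3 + 4j^2 - j + 3)) + (20j^4 + 32j^3 + 40j^2 + 22j + 8).
Simplifying, P(j+1) = (j + 1)(4j^4 + 14j^3 + 22j^2 + 17j + 8) = (j+1)(4(j+1)^4 - 2(j+1)^3 + 4(j+1)^2 - (j+1) + 3),
which is the closed form with m = j+1.
By induction, the statement is established for all m ≥ 1.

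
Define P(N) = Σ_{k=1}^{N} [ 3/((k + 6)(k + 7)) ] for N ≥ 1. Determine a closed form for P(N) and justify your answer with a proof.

We claim P(N) = 3N/(7(N + 7)) for all N ≥ 1.
For the base case N = 1: P(1) = 3/56, and the closed form gives 3/56. They agree.
Suppose the result is true for N = k, so P(k) = 3k/(7(k + 7)).
Then P(k+1) = P(k) + (3/((k + 7)(k + 8))) = (3k/(7(k + 7))) + (3/((k + 7)(k + 8))).
Simplifying, P(k+1) = 3(k + 1)/(7(k + 8)) = 3(k+1)/(7((k+1) + 7)),
which is the closed form with N = k+1.
Hence, by induction on N, the claim holds for every N ≥ 1.

P(N) = 3N/(7(N + 7))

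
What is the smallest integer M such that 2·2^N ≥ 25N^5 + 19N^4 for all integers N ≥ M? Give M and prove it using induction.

M = 28

At N = 27: 268435456 < 368820054, so the inequality fails and M ≥ 28. We prove 2·2^N ≥ 25N^5 + 19N^4 for all N ≥ 28.
For the base case N = 28: 2·2^N = 536870912 and 25N^5 + 19N^4 = 441937664, so 536870912 ≥ 441937664.
Inductive step: suppose the statement holds for some p ≥ 28, so 2·2^p ≥ 25p^5 + 19p^4.
Then 2·2^(p + 1) = 2·(2·2^p) ≥ 2·(25p^5 + 19p^4).
Also, for p ≥ 28 we have 2·(25p^5 + 19p^4) ≥ 25(p+1)^5 + 19(p+1)^4, since 2·(25p^5 + 19p^4) − (25(p+1)^5 + 19(p+1)^4) = 25p^5 - 106p^4 - 326p^3 - 364p^2 - 201p - 44, which is nonnegative for all p ≥ 28.
Combining, 2·2^(p + 1) ≥ 25(p+1)^5 + 19(p+1)^4.
By induction, the statement is established for all N ≥ 28.
Hence the smallest such M is 28.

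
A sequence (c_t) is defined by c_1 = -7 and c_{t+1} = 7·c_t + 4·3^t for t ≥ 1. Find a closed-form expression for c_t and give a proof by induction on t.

c_t = -3^t - 4·7^(t - 1)

Computing the first terms: c_1 = -7, c_2 = -37, c_3 = -223. This suggests c_t = -3^t - 4·7^(t - 1).
Base step (t = 1): the formula gives -7 = -7 = c_1.
For the inductive step, assume it holds for an arbitrary p ≥ 1, so c_p = -3^p - 4·7^(p - 1).
Then c_{p+1} = 7·c_p + 4·3^p = 7·(-3^p - 4·7^(p - 1)) + 4·3^p = -3^(p + 1) - 4·7^p = -3^(p+1) - 4·7^((p+1) - 1),
which is the claimed formula at t = p+1.
By the principle of mathematical induction, the result holds for all t ≥ 1.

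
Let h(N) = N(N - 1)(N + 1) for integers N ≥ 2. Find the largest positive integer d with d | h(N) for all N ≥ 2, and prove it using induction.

Computing the first values: h(2) = 6 and h(3) = 24; gcd(6, 24) = 6, so d ≤ 6.
We prove 6 | N(N - 1)(N + 1) for all N ≥ 2 by induction on N.
For the base case N = 2: h(2) = 6 = 6·(1), so 6 | h(2).
Inductive step: assume the claim holds for N = i, i.e. 6 | h(i). Then
h(i+1) − h(i) = i·(i+1)·(i+2) − (i-1)·i·(i+1) = i·(i+1)·[(i+2) − (i-1)] = 3·i·(i+1). The product of 2 consecutive integers is divisible by (2)! = 2, so h(i+1) − h(i) is divisible by 3·2 = 6. By the inductive hypothesis 6 | h(i), hence 6 | h(i+1).
This completes the induction.
Therefore the largest such d is 6.

d = 6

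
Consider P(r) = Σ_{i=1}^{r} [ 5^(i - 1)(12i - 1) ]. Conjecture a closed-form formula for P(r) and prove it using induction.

P(r) = 5^r(3r - 1) + 1

We claim P(r) = 5^r(3r - 1) + 1 for all r ≥ 1.
Base step (r = 1): P(1) = 11, and the closed form gives 11. They agree.
Inductive step: suppose the statement holds for some i ≥ 1, so P(i) = 5^i(3i - 1) + 1.
Then P(i+1) = P(i) + (5^i(12i + 11)) = (5^i(3i - 1) + 1) + (5^i(12i + 11)).
Simplifying, P(i+1) = 15·5^i·i + 10·5^i + 1 = 5^(i+1)(3(i+1) - 1) + 1,
which is the closed form with r = i+1.
By the principle of mathematical induction, the result holds for all r ≥ 1.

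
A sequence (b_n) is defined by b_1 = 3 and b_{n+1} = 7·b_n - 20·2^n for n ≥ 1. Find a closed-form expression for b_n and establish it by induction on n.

b_n = 2^(n + 2) - 5·7^(n - 1)

Computing the first terms: b_1 = 3, b_2 = -19, b_3 = -213. This suggests b_n = 2^(n + 2) - 5·7^(n - 1).
Base step (n = 1): the formula gives 3 = 3 = b_1.
Inductive step: assume the claim holds for n = m, so b_m = 2^(m + 2) - 5·7^(m - 1).
Then b_{m+1} = 7·b_m - 20·2^m = 7·(2^(m + 2) - 5·7^(m - 1)) - 20·2^m = 2^(m + 3) - 5·7^m = 2^((m+1) + 2) - 5·7^((m+1) - 1),
which is the claimed formula at n = m+1.
By induction, the statement is established for all n ≥ 1.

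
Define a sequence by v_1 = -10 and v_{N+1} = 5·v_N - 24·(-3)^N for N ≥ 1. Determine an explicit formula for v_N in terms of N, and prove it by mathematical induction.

Computing the first terms: v_1 = -10, v_2 = 22, v_3 = -106. This suggests v_N = -(-3)^(N + 1) - 5^(N - 1).
When N = 1: the formula gives -10 = -10 = v_1.
Suppose the result is true for N = p, so v_p = -(-3)^(p + 1) - 5^(p - 1).
Then v_{p+1} = 5·v_p - 24·(-3)^p = 5·(-(-3)^(p + 1) - 5^(p - 1)) - 24·(-3)^p = -(-3)^(p + 2) - 5^p = -(-3)^((p+1) + 1) - 5^((p+1) - 1),
which is the claimed formula at N = p+1.
This completes the induction.

v_N = -(-3)^(N + 1) - 5^(N - 1)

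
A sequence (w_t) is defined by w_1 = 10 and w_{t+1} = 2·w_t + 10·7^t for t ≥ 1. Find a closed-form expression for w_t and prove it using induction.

w_t = -2^(t + 1) + 2·7^t

Computing the first terms: w_1 = 10, w_2 = 90, w_3 = 670. This suggests w_t = -2^(t + 1) + 2·7^t.
For the base case t = 1: the formula gives 10 = 10 = w_1.
For the inductive step, assume it holds for an arbitrary i ≥ 1, so w_i = -2^(i + 1) + 2·7^i.
Then w_{i+1} = 2·w_i + 10·7^i = 2·(-2^(i + 1) + 2·7^i) + 10·7^i = -2^(i + 2) + 2·7^(i + 1) = -2^((i+1) + 1) + 2·7^(i+1),
which is the claimed formula at t = i+1.
This completes the induction.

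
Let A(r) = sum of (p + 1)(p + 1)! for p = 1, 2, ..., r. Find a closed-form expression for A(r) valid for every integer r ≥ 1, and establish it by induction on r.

A(r) = (r + 2)! - 2

We claim A(r) = (r + 2)! - 2 for all r ≥ 1.
Base case (r = 1): A(1) = 4, and the closed form gives 4. They agree.
Suppose the result is true for r = p, so A(p) = (p + 2)! - 2.
Then A(p+1) = A(p) + ((p + 2)(p + 2)!) = ((p + 2)! - 2) + ((p + 2)(p + 2)!).
Simplifying, A(p+1) = ((p+1) + 2)! - 2,
which is the closed form with r = p+1.
By the principle of mathematical induction, the result holds for all r ≥ 1.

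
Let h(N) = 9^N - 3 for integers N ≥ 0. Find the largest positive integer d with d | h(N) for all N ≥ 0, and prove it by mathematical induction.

Computing the first values: h(0) = -2 and h(1) = 6; gcd(-2, 6) = 2, so d ≤ 2.
We prove 2 | 9^N - 3 for all N ≥ 0 by induction on N.
For the base case N = 0: h(0) = -2 = 2·(-1), so 2 | h(0).
For the inductive step, assume it holds for an arbitrary i ≥ 0, i.e. 2 | h(i). Then
h(i+1) = 9^(i+1) - 3 = 9·(9^i - 3) + 24 = 9·h(i) + 24. The first term is divisible by 2 by the inductive hypothesis, and 24 is divisible by 2. Hence 2 | h(i+1).
By the principle of mathematical induction, the result holds for all N ≥ 0.
Therefore the largest such d is 2.

d = 2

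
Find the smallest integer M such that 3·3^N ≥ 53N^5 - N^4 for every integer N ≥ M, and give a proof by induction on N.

At N = 14: 14348907 < 28466256, so the inequality fails and M ≥ 15. We prove 3·3^N ≥ 53N^5 - N^4 for all N ≥ 15.
When N = 15: 3·3^N = 43046721 and 53N^5 - N^4 = 40196250, so 43046721 ≥ 40196250.
Inductive step: suppose the statement holds for some k ≥ 15, so 3·3^k ≥ 53k^5 - k^4.
Then 3·3^(k + 1) = 3·(3·3^k) ≥ 3·(53k^5 - k^4).
Also, for k ≥ 15 we have 3·(53k^5 - k^4) ≥ 53(k+1)^5 - (k+1)^4, since 3·(53k^5 - k^4) − (53(k+1)^5 - (k+1)^4) = 106k^5 - 267k^4 - 526k^3 - 524k^2 - 261k - 52, which is nonnegative for all k ≥ 15.
Combining, 3·3^(k + 1) ≥ 53(k+1)^5 - (k+1)^4.
By induction, the statement is established for all N ≥ 15.
Hence the smallest such M is 15.

M = 15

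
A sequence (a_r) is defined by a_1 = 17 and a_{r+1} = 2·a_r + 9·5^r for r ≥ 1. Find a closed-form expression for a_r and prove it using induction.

a_r = 2^r + 3·5^r

Computing the first terms: a_1 = 17, a_2 = 79, a_3 = 383. This suggests a_r = 2^r + 3·5^r.
Base case (r = 1): the formula gives 17 = 17 = a_1.
Inductive step: assume the claim holds for r = p, so a_p = 2^p + 3·5^p.
Then a_{p+1} = 2·a_p + 9·5^p = 2·(2^p + 3·5^p) + 9·5^p = 2^(p + 1) + 3·5^(p + 1),
which is the claimed formula at r = p+1.
Hence, by induction on r, the claim holds for every r ≥ 1.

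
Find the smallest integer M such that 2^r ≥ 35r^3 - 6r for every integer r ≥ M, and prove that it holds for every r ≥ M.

M = 18

At r = 17: 131072 < 171853, so the inequality fails and M ≥ 18. We prove 2^r ≥ 35r^3 - 6r for all r ≥ 18.
For the base case r = 18: 2^r = 262144 and 35r^3 - 6r = 204012, so 262144 ≥ 204012.
Inductive step: assume the claim holds for r = k, so 2^k ≥ 35k^3 - 6k.
Then 2^(k + 1) = 2·(2^k) ≥ 2·(35k^3 - 6k).
Also, for k ≥ 18 we have 2·(35k^3 - 6k) ≥ 35(k+1)^3 - 6(k+1), since 2·(35k^3 - 6k) − (35(k+1)^3 - 6(k+1)) = 35k^3 - 105k^2 - 111k - 29, which is nonnegative for all k ≥ 18.
Combining, 2^(k + 1) ≥ 35(k+1)^3 - 6(k+1).
This completes the induction.
Hence the smallest such M is 18.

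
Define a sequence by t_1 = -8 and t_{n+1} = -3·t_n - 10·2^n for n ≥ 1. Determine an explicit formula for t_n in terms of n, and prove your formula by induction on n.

Computing the first terms: t_1 = -8, t_2 = 4, t_3 = -52. This suggests t_n = -4(-3)^(n - 1) - 2^(n + 1).
For the base case n = 1: the formula gives -8 = -8 = t_1.
Suppose the result is true for n = k, so t_k = -4(-3)^(k - 1) - 2^(k + 1).
Then t_{k+1} = -3·t_k - 10·2^k = -3·(-4(-3)^(k - 1) - 2^(k + 1)) - 10·2^k = -4(-3)^k - 2^(k + 2) = -4(-3)^((k+1) - 1) - 2^((k+1) + 1),
which is the claimed formula at n = k+1.
By the principle of mathematical induction, the result holds for all n ≥ 1.

t_n = -4(-3)^(n - 1) - 2^(n + 1)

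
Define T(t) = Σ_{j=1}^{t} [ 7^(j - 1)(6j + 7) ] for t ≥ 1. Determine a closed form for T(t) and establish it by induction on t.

We claim T(t) = 7^t(t + 1) - 1 for all t ≥ 1.
For the base case t = 1: T(1) = 13, and the closed form gives 13. They agree.
Inductive step: assume the claim holds for t = j, so T(j) = 7^j(j + 1) - 1.
Then T(j+1) = T(j) + (7^j(6j + 13)) = (7^j(j + 1) - 1) + (7^j(6j + 13)).
Simplifying, T(j+1) = 7·7^j·j + 14·7^j - 1 = 7^(j+1)((j+1) + 1) - 1,
which is the closed form with t = j+1.
By the principle of mathematical induction, the result holds for all t ≥ 1.

T(t) = 7^t(t + 1) - 1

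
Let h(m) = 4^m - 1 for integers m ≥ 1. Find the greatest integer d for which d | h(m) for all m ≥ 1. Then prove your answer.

d = 3

Computing the first values: h(1) = 3 and h(2) = 15; gcd(3, 15) = 3, so d ≤ 3.
We prove 3 | 4^m - 1 for all m ≥ 1 by induction on m.
Base step (m = 1): h(1) = 3 = 3·(1), so 3 | h(1).
Inductive step: suppose the statement holds for some k ≥ 1, i.e. 3 | h(k). Then
4^{k+1} − 1^{k+1} = 4·4^k − 1·1^k = 4·(4^k − 1^k) + (3)·1^k. The first term is divisible by 3 by the inductive hypothesis, and the second term (3)·1^k is divisible by 3 since 3 | 3. Hence 3 | h(k+1).
This completes the induction.
Therefore the largest such d is 3.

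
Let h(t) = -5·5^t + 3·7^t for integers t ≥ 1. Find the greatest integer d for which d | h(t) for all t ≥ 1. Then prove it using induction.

d = 2

Computing the first values: h(1) = -4 and h(2) = 22; gcd(-4, 22) = 2, so d ≤ 2.
We prove 2 | -5·5^t + 3·7^t for all t ≥ 1 by induction on t.
Base step (t = 1): h(1) = -4 = 2·(-2), so 2 | h(1).
Inductive step: assume the claim holds for t = k, i.e. 2 | h(k). Then
h(k+1) − 7·h(k) = (-5·5^(k+1) + 3·7^(k+1)) − 7·(-5·5^k + 3·7^k) = (-5)·5^k·(5 − 7) = (10)·5^k. Since 2 | h(k) by the inductive hypothesis, 2 | 7·h(k); and 2 | 10 since 10 = 2·5. Therefore 2 | h(k+1).
By the principle of mathematical induction, the result holds for all t ≥ 1.
Therefore the largest such d is 2.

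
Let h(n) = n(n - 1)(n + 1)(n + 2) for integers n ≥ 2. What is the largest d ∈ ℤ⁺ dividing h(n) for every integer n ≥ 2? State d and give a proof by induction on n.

d = 24

Computing the first values: h(2) = 24 and h(3) = 120; gcd(24, 120) = 24, so d ≤ 24.
We prove 24 | n(n - 1)(n + 1)(n + 2) for all n ≥ 2 by induction on n.
When n = 2: h(2) = 24 = 24·(1), so 24 | h(2).
Suppose the result is true for n = r, i.e. 24 | h(r). Then
h(r+1) − h(r) = r·(r+1)·(r+2)·(r+3) − (r-1)·r·(r+1)·(r+2) = r·(r+1)·(r+2)·[(r+3) − (r-1)] = 4·r·(r+1)·(r+2). The product of 3 consecutive integers is divisible by (3)! = 6, so h(r+1) − h(r) is divisible by 4·6 = 24. By the inductive hypothesis 24 | h(r), hence 24 | h(r+1).
This completes the induction.
Therefore the largest such d is 24.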